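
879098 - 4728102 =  - 3849004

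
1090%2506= 1090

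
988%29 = 2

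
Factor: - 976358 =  - 2^1*43^1*11353^1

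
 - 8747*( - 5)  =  43735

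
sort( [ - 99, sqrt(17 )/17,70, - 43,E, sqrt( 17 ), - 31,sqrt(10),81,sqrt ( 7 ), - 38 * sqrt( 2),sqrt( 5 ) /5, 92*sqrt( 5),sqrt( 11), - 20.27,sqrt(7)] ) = [ - 99,-38*sqrt( 2), - 43,  -  31, - 20.27,sqrt( 17) /17, sqrt( 5 ) /5,sqrt( 7 ),sqrt( 7),E, sqrt(10) , sqrt( 11), sqrt ( 17),70 , 81, 92*sqrt (5)]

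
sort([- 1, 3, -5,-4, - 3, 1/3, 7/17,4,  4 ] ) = [ - 5, - 4, - 3, - 1,1/3,7/17,3,4,  4]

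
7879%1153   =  961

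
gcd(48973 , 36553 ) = 1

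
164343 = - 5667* (-29) 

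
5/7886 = 5/7886 = 0.00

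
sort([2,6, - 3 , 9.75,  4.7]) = [ - 3,  2,  4.7,6,  9.75 ] 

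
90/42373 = 90/42373 =0.00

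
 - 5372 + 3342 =-2030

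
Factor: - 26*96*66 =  - 2^7*3^2*11^1*13^1 = - 164736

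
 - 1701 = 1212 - 2913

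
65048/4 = 16262 = 16262.00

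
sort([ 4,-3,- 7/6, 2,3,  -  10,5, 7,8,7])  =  [  -  10, - 3, - 7/6, 2, 3, 4, 5, 7,7 , 8 ]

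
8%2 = 0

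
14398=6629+7769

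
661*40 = 26440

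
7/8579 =7/8579 = 0.00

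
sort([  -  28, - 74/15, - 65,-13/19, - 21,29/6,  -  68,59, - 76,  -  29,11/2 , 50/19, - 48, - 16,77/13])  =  [-76, - 68, - 65, - 48, - 29 , - 28, - 21, - 16, - 74/15,- 13/19, 50/19, 29/6, 11/2 , 77/13, 59 ] 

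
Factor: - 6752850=-2^1*3^1*5^2 * 13^1* 3463^1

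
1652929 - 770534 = 882395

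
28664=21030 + 7634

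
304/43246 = 152/21623 = 0.01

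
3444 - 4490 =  -1046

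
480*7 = 3360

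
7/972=7/972 = 0.01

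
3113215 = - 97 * ( - 32095 ) 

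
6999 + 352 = 7351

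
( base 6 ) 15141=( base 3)10100021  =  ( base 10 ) 2437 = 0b100110000101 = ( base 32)2c5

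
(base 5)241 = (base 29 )2d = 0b1000111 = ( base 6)155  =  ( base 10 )71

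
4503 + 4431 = 8934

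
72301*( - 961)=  - 69481261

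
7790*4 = 31160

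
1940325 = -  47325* ( - 41 )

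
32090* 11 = 352990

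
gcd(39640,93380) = 20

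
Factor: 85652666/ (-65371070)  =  -5^( - 1)*11^1*67^1 * 977^( - 1 )*6691^(-1)*58109^1 = - 42826333/32685535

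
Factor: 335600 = 2^4*5^2*839^1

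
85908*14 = 1202712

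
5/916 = 5/916  =  0.01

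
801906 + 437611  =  1239517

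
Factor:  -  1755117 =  - 3^2*7^1 * 13^1*2143^1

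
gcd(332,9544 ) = 4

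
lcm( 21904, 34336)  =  1270432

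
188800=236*800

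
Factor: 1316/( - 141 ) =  - 28/3 = - 2^2*3^ ( - 1 )*7^1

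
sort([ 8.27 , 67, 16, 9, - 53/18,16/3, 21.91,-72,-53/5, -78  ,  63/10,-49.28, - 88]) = [ - 88, - 78,-72,-49.28, - 53/5,-53/18, 16/3,  63/10, 8.27,9, 16 , 21.91,67]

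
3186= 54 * 59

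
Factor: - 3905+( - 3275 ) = - 7180 =-2^2 *5^1*359^1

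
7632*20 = 152640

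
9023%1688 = 583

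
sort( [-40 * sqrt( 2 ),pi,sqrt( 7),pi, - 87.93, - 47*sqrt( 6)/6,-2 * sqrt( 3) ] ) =[ - 87.93,-40 * sqrt ( 2 ), - 47 * sqrt(6 ) /6,-2 * sqrt ( 3 ), sqrt(7 ) , pi,pi ]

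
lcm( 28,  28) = 28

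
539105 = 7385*73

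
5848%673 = 464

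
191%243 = 191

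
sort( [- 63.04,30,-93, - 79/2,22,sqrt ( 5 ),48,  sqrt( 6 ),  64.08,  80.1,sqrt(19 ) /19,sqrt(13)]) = [ - 93, - 63.04, - 79/2,sqrt(19 )/19,sqrt( 5 ),sqrt(6 ),sqrt(13),22,  30, 48,64.08,80.1]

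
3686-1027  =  2659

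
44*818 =35992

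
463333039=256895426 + 206437613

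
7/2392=7/2392= 0.00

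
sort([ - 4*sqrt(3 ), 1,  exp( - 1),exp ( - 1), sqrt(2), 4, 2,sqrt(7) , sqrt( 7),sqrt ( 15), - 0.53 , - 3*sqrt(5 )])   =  [ - 4*sqrt( 3 ), - 3 * sqrt( 5), - 0.53, exp(- 1) , exp( - 1), 1, sqrt( 2 ), 2, sqrt (7), sqrt( 7),sqrt(15 ), 4]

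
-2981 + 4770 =1789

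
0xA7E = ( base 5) 41221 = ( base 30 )2TG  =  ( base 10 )2686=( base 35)26q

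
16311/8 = 2038 + 7/8 = 2038.88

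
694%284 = 126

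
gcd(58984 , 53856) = 8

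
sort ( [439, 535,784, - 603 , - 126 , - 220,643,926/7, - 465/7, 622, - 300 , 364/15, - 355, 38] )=[ - 603 , - 355, - 300,-220, - 126, - 465/7,  364/15,38, 926/7, 439, 535,622,643 , 784]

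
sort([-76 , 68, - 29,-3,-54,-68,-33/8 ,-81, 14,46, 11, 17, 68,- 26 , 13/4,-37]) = [-81 , -76,  -  68, - 54 , - 37, - 29,-26, - 33/8, - 3, 13/4, 11,14,  17 , 46,68, 68 ]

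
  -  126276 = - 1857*68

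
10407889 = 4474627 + 5933262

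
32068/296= 8017/74= 108.34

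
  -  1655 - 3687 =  - 5342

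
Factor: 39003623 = 43^1*521^1*1741^1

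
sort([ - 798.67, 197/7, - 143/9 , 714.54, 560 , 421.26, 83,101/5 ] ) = [ - 798.67,  -  143/9,101/5 , 197/7 , 83,421.26,560,714.54]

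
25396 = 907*28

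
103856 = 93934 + 9922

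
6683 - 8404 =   -  1721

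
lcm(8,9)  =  72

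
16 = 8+8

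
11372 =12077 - 705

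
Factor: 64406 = 2^1*32203^1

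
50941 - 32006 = 18935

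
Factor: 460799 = 41^1 *11239^1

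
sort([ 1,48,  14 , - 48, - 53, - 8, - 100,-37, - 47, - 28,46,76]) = [ - 100,  -  53, - 48,-47,-37, - 28,-8,1,14,  46,48,76]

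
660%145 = 80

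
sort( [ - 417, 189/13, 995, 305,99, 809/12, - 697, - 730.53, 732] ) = [ - 730.53, - 697, - 417,189/13 , 809/12, 99, 305,732, 995 ]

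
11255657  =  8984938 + 2270719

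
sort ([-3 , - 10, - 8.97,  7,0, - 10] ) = [  -  10,-10,-8.97, - 3,  0, 7]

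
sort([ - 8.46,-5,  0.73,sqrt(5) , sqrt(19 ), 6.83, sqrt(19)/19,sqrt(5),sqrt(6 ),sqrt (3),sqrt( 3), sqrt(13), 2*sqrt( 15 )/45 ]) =[- 8.46,-5,2*sqrt(15)/45, sqrt(19)/19,0.73, sqrt ( 3 ),sqrt( 3), sqrt(5),sqrt(5 ), sqrt( 6 ),sqrt( 13 ),sqrt(19),6.83]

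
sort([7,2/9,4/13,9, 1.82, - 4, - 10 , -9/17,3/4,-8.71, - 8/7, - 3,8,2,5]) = [-10, - 8.71, - 4, - 3, - 8/7, - 9/17,2/9,4/13, 3/4, 1.82,2, 5,7, 8,9]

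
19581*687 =13452147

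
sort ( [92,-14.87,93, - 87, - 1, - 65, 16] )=[ - 87, - 65,-14.87,-1,16, 92,93 ] 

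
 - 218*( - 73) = 15914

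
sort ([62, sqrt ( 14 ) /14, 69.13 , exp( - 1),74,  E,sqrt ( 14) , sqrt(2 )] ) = [ sqrt(14 )/14,exp ( - 1) , sqrt( 2), E,sqrt (14 ),62,69.13,74] 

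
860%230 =170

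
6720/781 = 6720/781=8.60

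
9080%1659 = 785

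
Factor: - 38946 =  - 2^1*3^1*6491^1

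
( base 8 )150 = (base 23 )4c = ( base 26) 40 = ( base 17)62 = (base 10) 104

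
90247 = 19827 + 70420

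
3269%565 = 444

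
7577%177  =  143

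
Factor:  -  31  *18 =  - 2^1*3^2*31^1 = -  558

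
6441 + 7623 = 14064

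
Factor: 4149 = 3^2* 461^1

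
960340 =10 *96034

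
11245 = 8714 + 2531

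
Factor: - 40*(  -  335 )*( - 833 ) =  - 2^3*5^2*7^2*17^1*67^1 = - 11162200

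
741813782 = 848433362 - 106619580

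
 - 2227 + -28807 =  - 31034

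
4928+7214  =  12142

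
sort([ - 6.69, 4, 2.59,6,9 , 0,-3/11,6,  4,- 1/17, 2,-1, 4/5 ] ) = [-6.69, - 1, - 3/11, - 1/17,0 , 4/5,2,  2.59, 4 , 4,  6, 6,9]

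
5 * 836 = 4180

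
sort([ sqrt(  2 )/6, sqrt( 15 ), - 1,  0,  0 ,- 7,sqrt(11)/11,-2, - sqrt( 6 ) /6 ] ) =[ - 7, - 2 , - 1 , - sqrt(6 )/6, 0 , 0 , sqrt(2 ) /6 , sqrt( 11)/11,  sqrt(15 )]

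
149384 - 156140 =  - 6756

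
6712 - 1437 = 5275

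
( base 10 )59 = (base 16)3B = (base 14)43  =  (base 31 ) 1S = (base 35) 1o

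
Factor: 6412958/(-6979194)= - 3206479/3489597=- 3^ ( - 2)*19^( - 1) * 367^1*8737^1*20407^( -1 )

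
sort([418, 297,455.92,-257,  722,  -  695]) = [ - 695,- 257, 297, 418 , 455.92,722 ] 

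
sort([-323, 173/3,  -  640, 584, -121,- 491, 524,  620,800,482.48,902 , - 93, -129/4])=[ - 640 ,  -  491,  -  323,- 121,-93 ,-129/4,173/3 , 482.48,524,584, 620 , 800,902 ] 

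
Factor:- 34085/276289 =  - 5^1*13^( - 1 )*17^1 *53^( - 1) = -85/689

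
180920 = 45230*4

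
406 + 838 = 1244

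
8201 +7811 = 16012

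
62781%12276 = 1401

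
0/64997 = 0 = 0.00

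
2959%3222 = 2959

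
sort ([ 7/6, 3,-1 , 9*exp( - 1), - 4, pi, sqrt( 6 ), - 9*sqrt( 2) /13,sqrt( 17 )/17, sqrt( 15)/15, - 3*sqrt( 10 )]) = [-3*sqrt(10), -4, -1,-9*sqrt( 2)/13,sqrt( 17) /17,sqrt(15) /15,7/6  ,  sqrt(6), 3 , pi, 9*exp( - 1)]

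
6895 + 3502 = 10397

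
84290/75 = 16858/15= 1123.87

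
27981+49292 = 77273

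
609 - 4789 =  -4180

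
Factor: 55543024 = 2^4*3471439^1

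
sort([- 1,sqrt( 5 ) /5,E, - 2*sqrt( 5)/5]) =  [-1,-2 * sqrt( 5)/5, sqrt(5)/5, E]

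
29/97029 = 29/97029 = 0.00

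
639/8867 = 639/8867 =0.07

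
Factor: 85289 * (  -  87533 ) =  - 7465602037 = - 17^2*19^1 *29^1*173^1 * 271^1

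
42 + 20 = 62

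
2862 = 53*54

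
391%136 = 119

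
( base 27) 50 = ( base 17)7g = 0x87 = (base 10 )135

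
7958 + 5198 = 13156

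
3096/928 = 3 + 39/116 = 3.34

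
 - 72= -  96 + 24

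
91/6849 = 91/6849 =0.01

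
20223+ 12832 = 33055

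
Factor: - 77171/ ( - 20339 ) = 11^( - 1 )*43^( - 2 )*77171^1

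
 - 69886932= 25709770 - 95596702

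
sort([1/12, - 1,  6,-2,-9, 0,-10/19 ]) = [ - 9, - 2, - 1, -10/19, 0, 1/12,6] 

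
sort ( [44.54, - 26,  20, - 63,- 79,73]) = [ - 79, - 63,  -  26 , 20, 44.54, 73] 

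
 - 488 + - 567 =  - 1055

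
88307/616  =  143 + 219/616 = 143.36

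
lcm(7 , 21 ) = 21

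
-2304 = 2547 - 4851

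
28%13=2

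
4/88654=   2/44327= 0.00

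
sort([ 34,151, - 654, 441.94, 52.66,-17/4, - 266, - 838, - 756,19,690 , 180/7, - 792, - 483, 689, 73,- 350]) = [- 838, - 792, - 756 , - 654, - 483, - 350, - 266, - 17/4, 19,180/7,  34,52.66,  73, 151,  441.94, 689, 690 ] 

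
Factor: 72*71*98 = 2^4* 3^2*7^2*71^1 = 500976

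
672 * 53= 35616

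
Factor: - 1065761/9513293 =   -  211^1*5051^1*9513293^( - 1)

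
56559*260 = 14705340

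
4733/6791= 4733/6791 =0.70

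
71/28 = 71/28 =2.54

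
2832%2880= 2832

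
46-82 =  - 36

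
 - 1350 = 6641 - 7991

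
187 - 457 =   -  270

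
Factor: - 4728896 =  - 2^6 * 37^1 * 1997^1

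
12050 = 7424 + 4626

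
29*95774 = 2777446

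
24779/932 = 26 + 547/932 =26.59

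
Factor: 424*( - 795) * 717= -241686360=- 2^3*3^2*5^1*53^2*239^1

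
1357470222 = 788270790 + 569199432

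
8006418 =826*9693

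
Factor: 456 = 2^3 * 3^1 *19^1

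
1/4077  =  1/4077 = 0.00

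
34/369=34/369 =0.09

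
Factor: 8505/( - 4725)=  - 9/5 = - 3^2 * 5^( - 1 ) 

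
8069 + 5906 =13975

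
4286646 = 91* 47106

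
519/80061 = 173/26687 = 0.01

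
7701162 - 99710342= - 92009180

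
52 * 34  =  1768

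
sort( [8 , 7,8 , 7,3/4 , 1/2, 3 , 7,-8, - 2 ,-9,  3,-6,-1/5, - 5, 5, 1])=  [  -  9,-8,-6, - 5 , - 2,-1/5 , 1/2, 3/4, 1,  3,  3, 5, 7,7, 7,  8,8]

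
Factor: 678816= 2^5*3^2*2357^1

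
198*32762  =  6486876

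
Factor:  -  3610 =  - 2^1*5^1*19^2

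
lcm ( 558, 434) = 3906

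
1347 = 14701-13354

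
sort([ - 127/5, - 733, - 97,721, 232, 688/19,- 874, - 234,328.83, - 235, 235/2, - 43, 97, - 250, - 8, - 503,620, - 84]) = [ - 874,  -  733, - 503, - 250, - 235,-234, - 97,-84,-43,- 127/5, - 8, 688/19,97,235/2  ,  232, 328.83,620,  721] 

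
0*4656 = 0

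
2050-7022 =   -  4972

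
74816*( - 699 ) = - 52296384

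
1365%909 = 456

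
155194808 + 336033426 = 491228234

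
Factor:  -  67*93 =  - 6231 = - 3^1*31^1*67^1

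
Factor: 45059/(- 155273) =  - 7^1*23^ ( - 1 )*41^1*43^( - 1 ) = - 287/989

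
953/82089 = 953/82089 = 0.01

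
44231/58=762 + 35/58 = 762.60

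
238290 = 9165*26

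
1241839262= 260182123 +981657139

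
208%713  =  208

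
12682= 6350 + 6332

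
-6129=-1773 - 4356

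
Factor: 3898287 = 3^4*17^1 * 19^1*149^1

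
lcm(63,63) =63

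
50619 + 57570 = 108189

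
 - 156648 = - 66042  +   - 90606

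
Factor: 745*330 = 245850 = 2^1 * 3^1*5^2*11^1*149^1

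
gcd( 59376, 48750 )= 6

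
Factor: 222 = 2^1*3^1*37^1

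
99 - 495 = -396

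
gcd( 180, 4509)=9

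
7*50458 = 353206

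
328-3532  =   - 3204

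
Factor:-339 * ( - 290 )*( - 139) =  - 2^1*  3^1*5^1*29^1*113^1 * 139^1 = -  13665090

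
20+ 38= 58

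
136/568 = 17/71 =0.24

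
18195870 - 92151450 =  - 73955580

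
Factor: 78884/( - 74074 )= -2^1*7^( - 1 ) * 11^( - 1) * 41^1=- 82/77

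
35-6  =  29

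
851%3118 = 851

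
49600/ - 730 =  - 68 + 4/73= - 67.95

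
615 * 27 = 16605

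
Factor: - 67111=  - 11^1*6101^1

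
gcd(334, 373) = 1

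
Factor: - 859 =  - 859^1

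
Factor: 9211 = 61^1 * 151^1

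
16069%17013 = 16069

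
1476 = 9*164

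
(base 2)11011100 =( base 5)1340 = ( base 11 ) 190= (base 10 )220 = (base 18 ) C4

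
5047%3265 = 1782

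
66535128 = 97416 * 683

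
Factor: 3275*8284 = 27130100= 2^2 *5^2*19^1*109^1 *131^1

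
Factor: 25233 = 3^1*13^1*647^1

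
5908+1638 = 7546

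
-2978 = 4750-7728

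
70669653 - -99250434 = 169920087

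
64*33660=2154240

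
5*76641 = 383205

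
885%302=281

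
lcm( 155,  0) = 0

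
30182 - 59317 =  - 29135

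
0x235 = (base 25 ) MF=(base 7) 1435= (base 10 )565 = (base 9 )687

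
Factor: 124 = 2^2 * 31^1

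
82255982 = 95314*863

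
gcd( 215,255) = 5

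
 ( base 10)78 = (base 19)42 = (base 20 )3i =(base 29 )2k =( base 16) 4e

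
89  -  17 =72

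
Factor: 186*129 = 23994 = 2^1*3^2*31^1*43^1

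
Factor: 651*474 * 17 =2^1*3^2*7^1 * 17^1 * 31^1 * 79^1= 5245758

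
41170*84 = 3458280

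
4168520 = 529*7880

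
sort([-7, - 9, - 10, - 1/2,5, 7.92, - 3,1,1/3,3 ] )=[ - 10, - 9, - 7 , - 3, - 1/2,1/3,1, 3,5,7.92 ] 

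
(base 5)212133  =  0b1110000000000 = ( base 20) HI8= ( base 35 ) 5TS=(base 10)7168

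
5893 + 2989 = 8882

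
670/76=335/38=8.82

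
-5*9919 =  - 49595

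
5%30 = 5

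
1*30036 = 30036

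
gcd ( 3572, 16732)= 188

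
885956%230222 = 195290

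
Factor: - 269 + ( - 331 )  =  -2^3 * 3^1*5^2 = - 600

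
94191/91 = 1035 + 6/91 = 1035.07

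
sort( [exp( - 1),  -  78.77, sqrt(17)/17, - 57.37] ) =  [ - 78.77, - 57.37, sqrt( 17 )/17, exp( - 1)] 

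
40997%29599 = 11398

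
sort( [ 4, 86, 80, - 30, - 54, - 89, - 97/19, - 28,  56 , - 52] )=[-89, - 54, - 52, - 30, - 28, - 97/19,4,56, 80, 86] 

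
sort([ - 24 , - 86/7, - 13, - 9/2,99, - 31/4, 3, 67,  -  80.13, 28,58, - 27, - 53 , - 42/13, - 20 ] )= [- 80.13, - 53, - 27, -24, - 20,-13 ,-86/7, - 31/4,  -  9/2 ,-42/13,3, 28, 58,67, 99 ] 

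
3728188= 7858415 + -4130227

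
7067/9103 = 7067/9103 = 0.78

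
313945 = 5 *62789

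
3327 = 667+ 2660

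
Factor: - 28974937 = - 151^1 * 311^1 * 617^1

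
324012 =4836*67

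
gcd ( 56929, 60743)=1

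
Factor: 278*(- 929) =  - 2^1*139^1*929^1 = -258262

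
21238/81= 21238/81 = 262.20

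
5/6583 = 5/6583 = 0.00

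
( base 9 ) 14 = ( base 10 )13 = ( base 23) D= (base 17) D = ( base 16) d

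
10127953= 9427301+700652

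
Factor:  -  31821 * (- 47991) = 3^2*17^1 *941^1  *10607^1 = 1527121611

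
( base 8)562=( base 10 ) 370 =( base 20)IA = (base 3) 111201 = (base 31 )bt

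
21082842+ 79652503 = 100735345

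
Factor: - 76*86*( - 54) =2^4*3^3 *19^1*43^1 = 352944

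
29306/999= 29306/999 =29.34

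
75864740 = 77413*980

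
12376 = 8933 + 3443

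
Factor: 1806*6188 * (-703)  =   - 7856396184 = - 2^3*3^1*7^2*13^1*17^1*19^1*37^1*43^1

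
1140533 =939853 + 200680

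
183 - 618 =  - 435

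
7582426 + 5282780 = 12865206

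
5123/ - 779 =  - 7 + 330/779 = - 6.58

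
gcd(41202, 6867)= 6867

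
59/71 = 59/71 = 0.83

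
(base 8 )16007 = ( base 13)335c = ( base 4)1300013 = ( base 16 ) 1c07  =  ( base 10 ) 7175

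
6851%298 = 295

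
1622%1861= 1622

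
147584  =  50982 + 96602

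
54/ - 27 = -2 +0/1 = - 2.00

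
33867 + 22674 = 56541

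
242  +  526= 768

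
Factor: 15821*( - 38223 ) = - 604726083  =  -  3^2*13^1  *  31^1*137^1*1217^1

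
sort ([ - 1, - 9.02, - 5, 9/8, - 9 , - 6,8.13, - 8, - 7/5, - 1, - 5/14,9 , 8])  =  [ - 9.02 , - 9, - 8, - 6, - 5, - 7/5, - 1 , - 1 , - 5/14, 9/8,8,8.13, 9 ]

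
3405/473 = 7 + 94/473=7.20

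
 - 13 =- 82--69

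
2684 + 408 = 3092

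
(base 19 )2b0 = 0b1110100011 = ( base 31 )u1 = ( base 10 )931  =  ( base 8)1643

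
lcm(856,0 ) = 0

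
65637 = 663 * 99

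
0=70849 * 0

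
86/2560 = 43/1280 = 0.03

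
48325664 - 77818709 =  - 29493045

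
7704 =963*8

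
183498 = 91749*2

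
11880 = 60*198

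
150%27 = 15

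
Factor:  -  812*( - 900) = 2^4*3^2*5^2*7^1* 29^1 = 730800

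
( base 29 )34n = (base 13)129A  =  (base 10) 2662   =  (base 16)A66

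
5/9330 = 1/1866=   0.00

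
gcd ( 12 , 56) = 4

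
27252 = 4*6813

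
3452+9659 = 13111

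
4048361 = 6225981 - 2177620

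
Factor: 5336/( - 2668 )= - 2^1 = - 2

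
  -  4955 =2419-7374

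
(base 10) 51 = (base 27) 1o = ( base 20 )2B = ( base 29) 1m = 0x33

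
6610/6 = 1101 + 2/3 = 1101.67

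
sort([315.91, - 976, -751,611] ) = [ - 976, - 751,315.91,611 ]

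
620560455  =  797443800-176883345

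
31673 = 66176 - 34503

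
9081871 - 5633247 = 3448624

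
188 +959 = 1147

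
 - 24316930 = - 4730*5141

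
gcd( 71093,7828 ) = 1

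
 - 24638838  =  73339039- 97977877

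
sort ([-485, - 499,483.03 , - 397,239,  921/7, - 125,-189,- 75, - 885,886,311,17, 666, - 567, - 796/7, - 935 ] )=[ - 935,-885, - 567, - 499, - 485,-397, - 189, - 125,-796/7 , - 75,17,921/7,239,311,483.03,666,886 ] 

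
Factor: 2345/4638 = 2^( - 1 )*3^(  -  1)*5^1 *7^1*67^1*773^( - 1 )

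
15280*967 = 14775760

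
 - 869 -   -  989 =120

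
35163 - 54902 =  - 19739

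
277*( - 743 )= - 205811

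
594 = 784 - 190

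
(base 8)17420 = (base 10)7952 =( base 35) 6H7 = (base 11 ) 5A7A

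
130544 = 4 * 32636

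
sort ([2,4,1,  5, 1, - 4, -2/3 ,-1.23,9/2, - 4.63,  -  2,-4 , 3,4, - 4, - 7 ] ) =[ - 7, - 4.63, - 4,-4 ,-4, - 2, - 1.23, - 2/3,1,1,  2, 3  ,  4,4,9/2,5 ]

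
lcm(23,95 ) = 2185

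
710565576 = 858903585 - 148338009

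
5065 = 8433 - 3368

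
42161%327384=42161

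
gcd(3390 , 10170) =3390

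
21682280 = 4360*4973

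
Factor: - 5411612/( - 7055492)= 1352903^1*1763873^(-1 ) = 1352903/1763873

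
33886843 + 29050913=62937756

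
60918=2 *30459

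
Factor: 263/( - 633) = -3^( - 1) * 211^( - 1 )*263^1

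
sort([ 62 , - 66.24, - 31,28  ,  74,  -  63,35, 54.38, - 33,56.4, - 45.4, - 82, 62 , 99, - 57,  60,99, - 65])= [ - 82, - 66.24,- 65, - 63, - 57,-45.4 , - 33, -31,28,35,54.38,56.4,60, 62, 62,74 , 99 , 99 ] 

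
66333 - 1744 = 64589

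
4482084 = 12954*346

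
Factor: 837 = 3^3*31^1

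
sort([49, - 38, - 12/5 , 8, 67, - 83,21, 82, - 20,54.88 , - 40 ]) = [ - 83,-40,-38,  -  20, - 12/5,  8, 21, 49, 54.88, 67, 82 ] 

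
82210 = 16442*5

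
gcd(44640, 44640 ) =44640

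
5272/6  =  2636/3 = 878.67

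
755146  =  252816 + 502330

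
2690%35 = 30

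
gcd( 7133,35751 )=1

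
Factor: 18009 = 3^3*23^1*29^1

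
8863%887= 880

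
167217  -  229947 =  - 62730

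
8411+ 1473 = 9884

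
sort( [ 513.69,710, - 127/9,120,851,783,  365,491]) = [ - 127/9,  120, 365 , 491,  513.69,710,783,851] 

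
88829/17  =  88829/17 = 5225.24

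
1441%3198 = 1441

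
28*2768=77504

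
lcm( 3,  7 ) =21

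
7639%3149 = 1341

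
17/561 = 1/33 = 0.03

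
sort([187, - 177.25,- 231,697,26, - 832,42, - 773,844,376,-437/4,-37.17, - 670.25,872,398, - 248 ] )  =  [ - 832, - 773, - 670.25, - 248, - 231, - 177.25,- 437/4, - 37.17, 26,42,187, 376,398,697, 844,  872] 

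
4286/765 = 4286/765 = 5.60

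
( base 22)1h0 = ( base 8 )1532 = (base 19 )273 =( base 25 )198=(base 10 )858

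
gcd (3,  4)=1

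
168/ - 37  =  -168/37 = - 4.54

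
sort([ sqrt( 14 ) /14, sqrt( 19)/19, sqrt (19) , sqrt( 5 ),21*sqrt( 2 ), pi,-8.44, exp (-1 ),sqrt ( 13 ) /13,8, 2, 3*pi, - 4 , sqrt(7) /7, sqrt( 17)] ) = [ - 8.44, - 4, sqrt( 19) /19, sqrt(14 ) /14,sqrt(13 )/13,  exp( - 1 ),sqrt ( 7)/7,  2, sqrt(5 ), pi, sqrt( 17),sqrt(19), 8, 3*pi, 21*sqrt(2 ) ] 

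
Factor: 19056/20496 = 397/427 = 7^( - 1)*61^( - 1)  *397^1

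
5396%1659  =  419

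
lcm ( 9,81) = 81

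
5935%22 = 17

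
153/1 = 153 = 153.00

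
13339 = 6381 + 6958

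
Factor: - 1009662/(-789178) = 3^1*13^( - 1)*127^(- 1) * 239^ (-1) *168277^1 = 504831/394589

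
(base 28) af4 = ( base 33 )7je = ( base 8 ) 20110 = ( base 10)8264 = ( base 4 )2001020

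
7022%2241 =299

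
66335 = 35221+31114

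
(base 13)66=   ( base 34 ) 2g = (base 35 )2E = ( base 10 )84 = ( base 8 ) 124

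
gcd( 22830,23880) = 30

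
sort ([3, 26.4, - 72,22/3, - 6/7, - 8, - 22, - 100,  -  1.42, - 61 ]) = [ - 100, - 72, - 61, - 22  , - 8,-1.42, - 6/7, 3, 22/3, 26.4]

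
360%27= 9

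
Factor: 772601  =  409^1*1889^1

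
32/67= 32/67=0.48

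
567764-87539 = 480225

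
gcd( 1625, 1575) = 25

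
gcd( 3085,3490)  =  5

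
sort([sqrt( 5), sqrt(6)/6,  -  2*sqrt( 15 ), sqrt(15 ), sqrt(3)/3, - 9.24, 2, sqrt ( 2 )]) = [ - 9.24, - 2*sqrt(15),  sqrt(6)/6,sqrt( 3)/3, sqrt(2), 2 , sqrt(5),sqrt( 15)]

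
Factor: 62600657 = 7^1*8942951^1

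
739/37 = 739/37 = 19.97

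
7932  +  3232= 11164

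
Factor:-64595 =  - 5^1*12919^1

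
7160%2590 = 1980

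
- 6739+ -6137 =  - 12876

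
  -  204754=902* (  -  227 )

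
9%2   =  1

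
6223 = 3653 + 2570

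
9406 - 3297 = 6109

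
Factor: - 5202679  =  -59^1*109^1*809^1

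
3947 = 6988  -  3041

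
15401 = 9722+5679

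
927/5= 927/5 = 185.40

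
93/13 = 7 + 2/13 =7.15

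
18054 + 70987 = 89041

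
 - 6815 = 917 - 7732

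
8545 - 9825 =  - 1280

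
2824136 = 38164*74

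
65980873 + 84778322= 150759195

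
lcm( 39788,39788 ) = 39788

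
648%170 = 138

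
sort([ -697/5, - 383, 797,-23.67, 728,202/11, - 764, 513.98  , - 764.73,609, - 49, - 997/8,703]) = [ - 764.73,-764,  -  383,-697/5, - 997/8, - 49, - 23.67,202/11,513.98, 609,703, 728, 797 ]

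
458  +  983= 1441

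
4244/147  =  4244/147 =28.87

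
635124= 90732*7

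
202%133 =69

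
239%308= 239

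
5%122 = 5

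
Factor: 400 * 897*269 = 2^4*3^1*5^2*13^1  *23^1*269^1 = 96517200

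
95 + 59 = 154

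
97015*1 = 97015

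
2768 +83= 2851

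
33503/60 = 558 + 23/60 = 558.38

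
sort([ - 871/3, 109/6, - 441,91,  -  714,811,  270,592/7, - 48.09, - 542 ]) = [ - 714,-542, - 441, - 871/3, -48.09,109/6,  592/7, 91,270,811]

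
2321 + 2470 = 4791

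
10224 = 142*72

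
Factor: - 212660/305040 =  - 343/492 = - 2^( - 2)*3^( - 1)*7^3*41^( - 1)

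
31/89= 31/89 = 0.35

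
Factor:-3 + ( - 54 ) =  - 3^1 * 19^1  =  - 57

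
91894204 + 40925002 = 132819206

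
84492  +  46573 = 131065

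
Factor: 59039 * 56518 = 3336766202=2^1 * 7^1*11^1* 43^1*367^1*1373^1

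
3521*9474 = 33357954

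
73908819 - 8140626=65768193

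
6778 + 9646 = 16424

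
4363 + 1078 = 5441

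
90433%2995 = 583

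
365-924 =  - 559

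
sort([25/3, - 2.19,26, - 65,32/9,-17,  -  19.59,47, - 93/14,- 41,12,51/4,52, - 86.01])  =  [ - 86.01 , - 65, - 41, - 19.59,-17 ,  -  93/14,  -  2.19, 32/9,25/3,12,51/4,26,47,52 ] 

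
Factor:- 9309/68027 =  - 3^1 * 29^1  *59^( - 1) * 107^1*1153^( - 1 )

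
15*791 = 11865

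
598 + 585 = 1183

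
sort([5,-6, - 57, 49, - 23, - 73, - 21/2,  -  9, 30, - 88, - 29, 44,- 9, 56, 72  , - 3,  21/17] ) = [ - 88,  -  73, - 57, - 29 , - 23, - 21/2, - 9, - 9, - 6, - 3 , 21/17, 5, 30, 44,  49, 56, 72] 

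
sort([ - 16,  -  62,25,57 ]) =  [ - 62,-16,25,57]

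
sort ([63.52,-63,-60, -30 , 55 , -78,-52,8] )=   [ - 78,- 63,-60 , - 52, - 30,  8,55, 63.52 ]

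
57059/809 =70 + 429/809   =  70.53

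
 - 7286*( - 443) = 3227698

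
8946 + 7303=16249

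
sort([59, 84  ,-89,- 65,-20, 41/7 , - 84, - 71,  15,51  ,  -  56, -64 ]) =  [-89, - 84, - 71,- 65 , -64, - 56, - 20,41/7, 15 , 51 , 59,84]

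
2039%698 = 643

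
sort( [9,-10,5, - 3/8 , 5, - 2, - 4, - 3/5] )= [ - 10,-4 , - 2,-3/5, - 3/8 , 5, 5,9]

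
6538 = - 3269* (  -  2)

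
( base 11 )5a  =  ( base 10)65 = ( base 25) 2f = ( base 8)101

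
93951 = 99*949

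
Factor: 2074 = 2^1*17^1*61^1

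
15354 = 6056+9298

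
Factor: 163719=3^2*18191^1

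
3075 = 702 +2373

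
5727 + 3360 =9087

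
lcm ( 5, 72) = 360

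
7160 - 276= 6884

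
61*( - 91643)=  - 5590223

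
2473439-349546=2123893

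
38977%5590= 5437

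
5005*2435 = 12187175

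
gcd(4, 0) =4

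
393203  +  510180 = 903383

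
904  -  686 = 218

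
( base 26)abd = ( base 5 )211214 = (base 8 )15623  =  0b1101110010011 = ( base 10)7059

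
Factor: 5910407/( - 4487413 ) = -7^( - 1)*17^1*71^( - 1 )*9029^(-1) * 347671^1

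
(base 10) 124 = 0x7C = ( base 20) 64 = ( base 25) 4o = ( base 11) 103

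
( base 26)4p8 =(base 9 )4545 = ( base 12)1b42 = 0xD22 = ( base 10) 3362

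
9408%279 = 201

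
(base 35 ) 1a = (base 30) 1f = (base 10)45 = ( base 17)2b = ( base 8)55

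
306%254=52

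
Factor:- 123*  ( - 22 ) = 2^1*3^1*11^1*41^1 = 2706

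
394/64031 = 394/64031=0.01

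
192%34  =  22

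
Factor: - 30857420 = -2^2*5^1*11^2*41^1* 311^1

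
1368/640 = 2 +11/80 = 2.14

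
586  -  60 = 526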